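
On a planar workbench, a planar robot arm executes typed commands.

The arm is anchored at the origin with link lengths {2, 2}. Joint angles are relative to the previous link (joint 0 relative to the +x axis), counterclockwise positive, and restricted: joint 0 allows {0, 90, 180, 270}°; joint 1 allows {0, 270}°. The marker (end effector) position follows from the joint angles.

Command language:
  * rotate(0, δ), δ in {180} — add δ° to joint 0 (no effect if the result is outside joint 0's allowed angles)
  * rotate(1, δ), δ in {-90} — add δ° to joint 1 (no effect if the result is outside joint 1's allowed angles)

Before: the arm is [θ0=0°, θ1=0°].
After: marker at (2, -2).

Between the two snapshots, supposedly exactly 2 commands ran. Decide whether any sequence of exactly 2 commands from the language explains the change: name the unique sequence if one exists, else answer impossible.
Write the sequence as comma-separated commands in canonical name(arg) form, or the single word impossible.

start: [θ0=0°, θ1=0°]
[1] after rotate(1, -90): [θ0=0°, θ1=270°]
[2] after rotate(1, -90): [θ0=0°, θ1=270°]
uniquely the one of 4 2-step routes that fits.

rotate(1, -90), rotate(1, -90)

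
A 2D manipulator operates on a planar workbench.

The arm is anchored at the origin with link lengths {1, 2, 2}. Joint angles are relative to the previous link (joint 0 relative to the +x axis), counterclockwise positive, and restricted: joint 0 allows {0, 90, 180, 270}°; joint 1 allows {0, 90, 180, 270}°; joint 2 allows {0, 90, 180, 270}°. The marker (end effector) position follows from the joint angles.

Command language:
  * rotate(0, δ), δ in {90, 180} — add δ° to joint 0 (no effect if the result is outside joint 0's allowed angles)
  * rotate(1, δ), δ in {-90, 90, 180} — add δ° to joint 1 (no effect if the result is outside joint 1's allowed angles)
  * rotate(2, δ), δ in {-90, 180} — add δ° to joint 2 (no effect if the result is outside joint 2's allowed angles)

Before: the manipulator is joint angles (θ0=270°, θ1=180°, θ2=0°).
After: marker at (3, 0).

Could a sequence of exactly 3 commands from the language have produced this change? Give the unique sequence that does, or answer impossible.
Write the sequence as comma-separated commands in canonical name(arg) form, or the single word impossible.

start: joint angles (θ0=270°, θ1=180°, θ2=0°)
[1] after rotate(0, 90): joint angles (θ0=0°, θ1=180°, θ2=0°)
[2] after rotate(0, 90): joint angles (θ0=90°, θ1=180°, θ2=0°)
[3] after rotate(0, 90): joint angles (θ0=180°, θ1=180°, θ2=0°)
no other 3-command option fits: unique.

rotate(0, 90), rotate(0, 90), rotate(0, 90)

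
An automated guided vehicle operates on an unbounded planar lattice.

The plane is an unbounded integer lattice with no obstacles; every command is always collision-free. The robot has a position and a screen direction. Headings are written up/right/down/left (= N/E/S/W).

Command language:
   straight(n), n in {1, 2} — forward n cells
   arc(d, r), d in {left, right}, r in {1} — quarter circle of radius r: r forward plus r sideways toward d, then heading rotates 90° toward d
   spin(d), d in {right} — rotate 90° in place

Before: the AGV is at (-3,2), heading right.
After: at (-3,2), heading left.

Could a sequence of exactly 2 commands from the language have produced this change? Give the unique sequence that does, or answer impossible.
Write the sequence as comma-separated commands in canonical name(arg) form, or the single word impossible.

key: parked at (-3,2) the whole time — nothing moves the robot
from: at (-3,2), heading right
step 1 (spin(right)): at (-3,2), heading down
step 2 (spin(right)): at (-3,2), heading left
no rival 2-sequence matches.

spin(right), spin(right)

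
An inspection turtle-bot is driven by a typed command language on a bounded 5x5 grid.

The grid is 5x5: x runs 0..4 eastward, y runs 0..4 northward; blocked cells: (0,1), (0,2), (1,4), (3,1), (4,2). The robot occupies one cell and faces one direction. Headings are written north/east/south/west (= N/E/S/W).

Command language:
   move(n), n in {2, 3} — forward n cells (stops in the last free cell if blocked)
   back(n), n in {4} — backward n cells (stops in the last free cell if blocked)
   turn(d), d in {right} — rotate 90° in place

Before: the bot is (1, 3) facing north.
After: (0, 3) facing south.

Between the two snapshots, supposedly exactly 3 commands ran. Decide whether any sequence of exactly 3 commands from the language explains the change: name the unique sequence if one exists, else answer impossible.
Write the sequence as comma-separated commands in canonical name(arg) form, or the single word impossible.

key: cell and facing (now S) both changed — the 3 commands mix motion and turning
from: (1, 3) facing north
[1] after turn(right): (1, 3) facing east
[2] after back(4): (0, 3) facing east
[3] after turn(right): (0, 3) facing south
uniquely the one of 64 3-step routes that fits.

turn(right), back(4), turn(right)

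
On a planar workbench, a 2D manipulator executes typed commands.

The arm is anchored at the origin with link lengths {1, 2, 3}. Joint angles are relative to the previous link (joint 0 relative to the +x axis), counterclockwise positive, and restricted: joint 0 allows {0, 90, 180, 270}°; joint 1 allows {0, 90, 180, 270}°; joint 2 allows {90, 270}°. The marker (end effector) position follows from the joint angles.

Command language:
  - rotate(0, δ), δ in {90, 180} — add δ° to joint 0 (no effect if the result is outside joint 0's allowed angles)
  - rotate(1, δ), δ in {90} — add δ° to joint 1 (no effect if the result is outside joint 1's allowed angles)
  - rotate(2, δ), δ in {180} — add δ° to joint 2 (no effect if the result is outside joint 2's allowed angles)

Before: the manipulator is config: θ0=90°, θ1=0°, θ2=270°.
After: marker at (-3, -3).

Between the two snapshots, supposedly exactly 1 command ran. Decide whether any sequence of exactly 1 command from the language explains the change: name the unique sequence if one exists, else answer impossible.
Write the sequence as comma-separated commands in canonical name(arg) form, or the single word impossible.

from: config: θ0=90°, θ1=0°, θ2=270°
[1] after rotate(0, 180): config: θ0=270°, θ1=0°, θ2=270°
no rival 1-sequence matches.

rotate(0, 180)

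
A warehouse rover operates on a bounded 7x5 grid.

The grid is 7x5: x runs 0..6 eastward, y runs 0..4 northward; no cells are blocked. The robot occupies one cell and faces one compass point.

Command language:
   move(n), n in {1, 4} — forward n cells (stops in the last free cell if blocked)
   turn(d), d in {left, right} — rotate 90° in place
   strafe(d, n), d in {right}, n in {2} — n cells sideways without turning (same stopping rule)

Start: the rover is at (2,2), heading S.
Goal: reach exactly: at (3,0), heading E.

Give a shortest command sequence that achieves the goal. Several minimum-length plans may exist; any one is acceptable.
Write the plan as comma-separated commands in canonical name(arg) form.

move(4), turn(left), move(1)

from: at (2,2), heading S
[1] after move(4): at (2,0), heading S
[2] after turn(left): at (2,0), heading E
[3] after move(1): at (3,0), heading E
shorter routes all fall short; 3 is best.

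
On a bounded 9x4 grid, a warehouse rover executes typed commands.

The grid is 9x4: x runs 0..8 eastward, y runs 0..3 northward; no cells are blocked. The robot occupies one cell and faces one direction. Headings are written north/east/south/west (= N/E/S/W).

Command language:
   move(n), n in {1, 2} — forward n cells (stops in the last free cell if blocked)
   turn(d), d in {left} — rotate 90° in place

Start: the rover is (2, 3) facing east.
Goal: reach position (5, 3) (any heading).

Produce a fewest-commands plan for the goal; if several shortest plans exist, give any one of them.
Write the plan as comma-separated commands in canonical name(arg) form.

move(1), move(2)

initial: (2, 3) facing east
t=1 move(1) ⇒ (3, 3) facing east
t=2 move(2) ⇒ (5, 3) facing east
minimal: 2 command(s), checked below 2.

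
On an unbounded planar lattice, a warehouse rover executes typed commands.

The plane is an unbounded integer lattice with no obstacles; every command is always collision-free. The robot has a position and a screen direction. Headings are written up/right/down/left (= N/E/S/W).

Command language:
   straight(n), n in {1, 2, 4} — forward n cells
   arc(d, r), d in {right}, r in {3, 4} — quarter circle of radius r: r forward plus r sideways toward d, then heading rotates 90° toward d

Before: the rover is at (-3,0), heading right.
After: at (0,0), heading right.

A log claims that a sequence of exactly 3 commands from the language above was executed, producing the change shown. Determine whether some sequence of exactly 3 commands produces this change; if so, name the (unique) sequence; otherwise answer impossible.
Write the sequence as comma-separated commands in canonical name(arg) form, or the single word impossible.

straight(1), straight(1), straight(1)

key: heading stays E — no command in the sequence turns
t0: at (-3,0), heading right
1. straight(1) → at (-2,0), heading right
2. straight(1) → at (-1,0), heading right
3. straight(1) → at (0,0), heading right
no other 3-command option fits: unique.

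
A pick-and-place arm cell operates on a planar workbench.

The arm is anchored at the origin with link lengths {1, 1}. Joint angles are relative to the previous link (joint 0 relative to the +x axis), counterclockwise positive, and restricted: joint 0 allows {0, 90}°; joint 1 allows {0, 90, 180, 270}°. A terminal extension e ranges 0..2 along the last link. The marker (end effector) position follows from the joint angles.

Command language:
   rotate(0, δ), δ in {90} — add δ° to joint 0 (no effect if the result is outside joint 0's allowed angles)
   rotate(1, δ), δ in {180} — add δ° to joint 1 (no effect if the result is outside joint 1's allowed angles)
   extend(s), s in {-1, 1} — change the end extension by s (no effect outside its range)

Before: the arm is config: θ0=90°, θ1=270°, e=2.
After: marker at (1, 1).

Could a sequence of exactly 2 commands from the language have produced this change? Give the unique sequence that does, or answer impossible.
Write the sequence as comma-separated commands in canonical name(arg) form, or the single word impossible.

extend(-1), extend(-1)

begin: config: θ0=90°, θ1=270°, e=2
1. extend(-1) → config: θ0=90°, θ1=270°, e=1
2. extend(-1) → config: θ0=90°, θ1=270°, e=0
no rival 2-sequence matches.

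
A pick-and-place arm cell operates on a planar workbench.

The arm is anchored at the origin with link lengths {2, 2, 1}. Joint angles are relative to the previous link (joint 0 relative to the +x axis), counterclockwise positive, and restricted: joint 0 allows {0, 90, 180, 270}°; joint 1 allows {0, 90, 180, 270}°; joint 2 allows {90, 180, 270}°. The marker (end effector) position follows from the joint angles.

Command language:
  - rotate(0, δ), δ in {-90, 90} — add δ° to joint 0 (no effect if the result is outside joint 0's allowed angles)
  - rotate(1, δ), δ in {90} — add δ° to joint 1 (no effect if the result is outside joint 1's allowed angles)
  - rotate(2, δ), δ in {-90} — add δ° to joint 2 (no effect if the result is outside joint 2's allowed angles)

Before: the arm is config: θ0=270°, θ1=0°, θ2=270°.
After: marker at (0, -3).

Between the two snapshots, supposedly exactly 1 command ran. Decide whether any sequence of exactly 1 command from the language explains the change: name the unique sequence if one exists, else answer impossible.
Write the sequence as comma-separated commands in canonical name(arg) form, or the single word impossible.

rotate(2, -90)

initial: config: θ0=270°, θ1=0°, θ2=270°
t=1 rotate(2, -90) ⇒ config: θ0=270°, θ1=0°, θ2=180°
no other 1-command option fits: unique.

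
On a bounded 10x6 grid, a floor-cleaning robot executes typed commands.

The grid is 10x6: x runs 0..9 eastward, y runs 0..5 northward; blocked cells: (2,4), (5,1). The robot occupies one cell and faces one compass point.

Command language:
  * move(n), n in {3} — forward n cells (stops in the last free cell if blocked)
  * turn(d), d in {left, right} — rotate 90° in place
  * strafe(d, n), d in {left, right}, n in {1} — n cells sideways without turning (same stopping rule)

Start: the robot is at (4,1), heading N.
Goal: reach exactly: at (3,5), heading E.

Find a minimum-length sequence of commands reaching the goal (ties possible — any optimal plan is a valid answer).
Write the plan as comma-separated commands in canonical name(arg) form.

move(3), move(3), strafe(left, 1), turn(right)

initial: at (4,1), heading N
[1] after move(3): at (4,4), heading N
[2] after move(3): at (4,5), heading N
[3] after strafe(left, 1): at (3,5), heading N
[4] after turn(right): at (3,5), heading E
nothing shorter than 4 reaches the goal.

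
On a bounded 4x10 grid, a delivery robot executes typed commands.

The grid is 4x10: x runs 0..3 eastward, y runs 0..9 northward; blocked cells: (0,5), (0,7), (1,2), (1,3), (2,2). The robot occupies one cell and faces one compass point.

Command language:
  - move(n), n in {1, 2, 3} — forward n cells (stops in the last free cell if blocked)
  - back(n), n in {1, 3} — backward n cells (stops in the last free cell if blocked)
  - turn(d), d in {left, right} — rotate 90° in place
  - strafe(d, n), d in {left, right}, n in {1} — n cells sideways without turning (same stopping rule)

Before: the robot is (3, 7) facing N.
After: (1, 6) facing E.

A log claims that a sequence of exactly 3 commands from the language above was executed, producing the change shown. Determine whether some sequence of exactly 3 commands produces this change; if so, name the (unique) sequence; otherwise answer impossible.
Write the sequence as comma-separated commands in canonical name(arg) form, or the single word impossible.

turn(right), back(3), strafe(right, 1)

key: order matters: swapping turn(right) and strafe(right, 1) lands elsewhere
initial: (3, 7) facing N
t=1 turn(right) ⇒ (3, 7) facing E
t=2 back(3) ⇒ (1, 7) facing E
t=3 strafe(right, 1) ⇒ (1, 6) facing E
all 729 alternatives checked — unique.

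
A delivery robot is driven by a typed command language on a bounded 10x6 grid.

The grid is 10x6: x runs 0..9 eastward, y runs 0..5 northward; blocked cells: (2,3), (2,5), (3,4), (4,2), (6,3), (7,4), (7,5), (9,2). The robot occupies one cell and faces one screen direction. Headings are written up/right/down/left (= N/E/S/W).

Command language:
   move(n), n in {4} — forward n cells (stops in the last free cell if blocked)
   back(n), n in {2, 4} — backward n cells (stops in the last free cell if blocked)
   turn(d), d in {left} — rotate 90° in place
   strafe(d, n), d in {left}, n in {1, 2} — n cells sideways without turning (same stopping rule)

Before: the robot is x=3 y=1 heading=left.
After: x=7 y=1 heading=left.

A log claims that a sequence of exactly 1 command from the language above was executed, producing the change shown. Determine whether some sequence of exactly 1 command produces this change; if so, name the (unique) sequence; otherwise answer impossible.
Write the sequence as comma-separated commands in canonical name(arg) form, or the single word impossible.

key: still facing W — the one step turns nothing
from: x=3 y=1 heading=left
t=1 back(4) ⇒ x=7 y=1 heading=left
uniquely the one of 6 1-step routes that fits.

back(4)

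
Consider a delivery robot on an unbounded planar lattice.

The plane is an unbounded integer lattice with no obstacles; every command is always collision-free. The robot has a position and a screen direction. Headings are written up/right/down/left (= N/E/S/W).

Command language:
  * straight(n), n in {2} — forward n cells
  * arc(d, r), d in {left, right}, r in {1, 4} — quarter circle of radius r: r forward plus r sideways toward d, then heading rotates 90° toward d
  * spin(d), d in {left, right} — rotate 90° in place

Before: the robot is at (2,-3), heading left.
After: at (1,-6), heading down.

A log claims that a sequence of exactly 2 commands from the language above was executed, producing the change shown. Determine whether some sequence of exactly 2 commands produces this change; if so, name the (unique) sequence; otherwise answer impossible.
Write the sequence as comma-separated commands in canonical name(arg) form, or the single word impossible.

key: cell and facing (now S) both changed — the 2 commands mix motion and turning
from: at (2,-3), heading left
step 1 (arc(left, 1)): at (1,-4), heading down
step 2 (straight(2)): at (1,-6), heading down
no other 2-command option fits: unique.

arc(left, 1), straight(2)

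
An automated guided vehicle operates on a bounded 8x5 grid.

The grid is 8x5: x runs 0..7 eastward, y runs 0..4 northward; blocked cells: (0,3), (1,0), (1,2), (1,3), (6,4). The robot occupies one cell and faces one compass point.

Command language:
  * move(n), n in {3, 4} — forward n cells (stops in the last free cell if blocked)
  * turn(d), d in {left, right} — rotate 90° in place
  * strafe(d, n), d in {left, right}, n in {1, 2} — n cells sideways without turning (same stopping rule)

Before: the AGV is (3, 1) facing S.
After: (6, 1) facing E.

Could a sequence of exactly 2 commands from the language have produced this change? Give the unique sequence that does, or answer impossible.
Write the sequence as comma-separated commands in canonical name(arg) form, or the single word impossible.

key: running move(3) before turn(left) would end elsewhere — order is forced
from: (3, 1) facing S
step 1 (turn(left)): (3, 1) facing E
step 2 (move(3)): (6, 1) facing E
no other 2-command option fits: unique.

turn(left), move(3)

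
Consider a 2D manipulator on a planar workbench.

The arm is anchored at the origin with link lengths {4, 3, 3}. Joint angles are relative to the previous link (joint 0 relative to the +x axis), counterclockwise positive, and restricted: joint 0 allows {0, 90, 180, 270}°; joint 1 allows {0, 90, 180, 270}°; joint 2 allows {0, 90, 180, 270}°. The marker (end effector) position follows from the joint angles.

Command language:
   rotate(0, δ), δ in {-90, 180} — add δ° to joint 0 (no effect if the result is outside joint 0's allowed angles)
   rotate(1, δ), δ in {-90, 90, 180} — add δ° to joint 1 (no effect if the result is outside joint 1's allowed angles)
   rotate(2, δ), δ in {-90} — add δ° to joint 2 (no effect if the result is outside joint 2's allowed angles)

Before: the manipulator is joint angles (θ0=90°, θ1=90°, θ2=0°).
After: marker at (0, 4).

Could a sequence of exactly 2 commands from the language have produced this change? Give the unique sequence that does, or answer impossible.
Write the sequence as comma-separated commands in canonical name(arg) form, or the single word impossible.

rotate(2, -90), rotate(2, -90)

from: joint angles (θ0=90°, θ1=90°, θ2=0°)
[1] after rotate(2, -90): joint angles (θ0=90°, θ1=90°, θ2=270°)
[2] after rotate(2, -90): joint angles (θ0=90°, θ1=90°, θ2=180°)
no rival 2-sequence matches.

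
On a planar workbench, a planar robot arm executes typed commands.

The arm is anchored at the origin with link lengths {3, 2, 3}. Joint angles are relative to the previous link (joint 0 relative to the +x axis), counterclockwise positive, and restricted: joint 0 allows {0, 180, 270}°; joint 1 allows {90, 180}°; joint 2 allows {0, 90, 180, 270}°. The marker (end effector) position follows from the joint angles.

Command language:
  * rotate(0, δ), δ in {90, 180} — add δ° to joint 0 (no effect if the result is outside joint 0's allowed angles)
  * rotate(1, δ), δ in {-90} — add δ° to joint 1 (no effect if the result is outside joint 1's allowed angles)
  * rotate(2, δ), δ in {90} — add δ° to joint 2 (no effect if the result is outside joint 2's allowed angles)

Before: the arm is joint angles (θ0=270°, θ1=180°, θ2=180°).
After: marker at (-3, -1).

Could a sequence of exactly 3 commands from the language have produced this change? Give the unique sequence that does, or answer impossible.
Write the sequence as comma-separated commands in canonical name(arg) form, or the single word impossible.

rotate(2, 90), rotate(2, 90), rotate(2, 90)

initial: joint angles (θ0=270°, θ1=180°, θ2=180°)
t=1 rotate(2, 90) ⇒ joint angles (θ0=270°, θ1=180°, θ2=270°)
t=2 rotate(2, 90) ⇒ joint angles (θ0=270°, θ1=180°, θ2=0°)
t=3 rotate(2, 90) ⇒ joint angles (θ0=270°, θ1=180°, θ2=90°)
uniquely the one of 64 3-step routes that fits.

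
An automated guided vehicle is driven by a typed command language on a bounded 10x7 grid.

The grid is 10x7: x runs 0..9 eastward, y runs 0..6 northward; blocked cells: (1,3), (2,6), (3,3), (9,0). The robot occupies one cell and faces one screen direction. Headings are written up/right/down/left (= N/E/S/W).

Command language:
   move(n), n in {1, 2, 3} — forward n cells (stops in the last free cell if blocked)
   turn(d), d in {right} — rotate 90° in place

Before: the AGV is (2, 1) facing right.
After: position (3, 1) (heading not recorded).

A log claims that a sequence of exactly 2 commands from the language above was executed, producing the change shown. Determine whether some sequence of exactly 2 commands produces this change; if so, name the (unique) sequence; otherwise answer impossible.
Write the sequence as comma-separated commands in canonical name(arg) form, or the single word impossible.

key: order matters: swapping move(1) and turn(right) lands elsewhere
begin: (2, 1) facing right
1. move(1) → (3, 1) facing right
2. turn(right) → (3, 1) facing down
no rival 2-sequence matches.

move(1), turn(right)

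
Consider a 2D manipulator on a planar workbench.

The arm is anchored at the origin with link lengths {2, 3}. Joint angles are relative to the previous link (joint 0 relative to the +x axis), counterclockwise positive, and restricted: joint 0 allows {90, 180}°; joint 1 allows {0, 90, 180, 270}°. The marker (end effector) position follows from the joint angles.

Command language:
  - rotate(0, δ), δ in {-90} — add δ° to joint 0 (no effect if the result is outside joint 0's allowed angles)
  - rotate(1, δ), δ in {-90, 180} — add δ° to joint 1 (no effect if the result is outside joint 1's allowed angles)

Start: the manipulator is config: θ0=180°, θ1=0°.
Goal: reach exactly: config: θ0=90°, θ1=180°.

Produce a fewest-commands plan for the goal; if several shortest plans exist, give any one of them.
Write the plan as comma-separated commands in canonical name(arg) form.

rotate(1, 180), rotate(0, -90)

from: config: θ0=180°, θ1=0°
[1] after rotate(1, 180): config: θ0=180°, θ1=180°
[2] after rotate(0, -90): config: θ0=90°, θ1=180°
shorter routes all fall short; 2 is best.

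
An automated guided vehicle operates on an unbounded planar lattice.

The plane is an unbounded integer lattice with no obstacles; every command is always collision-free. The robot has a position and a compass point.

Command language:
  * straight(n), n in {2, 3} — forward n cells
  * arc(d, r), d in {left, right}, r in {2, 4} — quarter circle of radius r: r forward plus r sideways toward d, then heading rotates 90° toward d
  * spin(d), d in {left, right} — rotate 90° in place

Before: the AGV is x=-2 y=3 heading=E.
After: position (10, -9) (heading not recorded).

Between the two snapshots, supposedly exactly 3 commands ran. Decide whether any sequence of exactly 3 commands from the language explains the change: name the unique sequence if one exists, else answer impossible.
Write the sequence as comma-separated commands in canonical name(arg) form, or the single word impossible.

start: x=-2 y=3 heading=E
1. arc(right, 4) → x=2 y=-1 heading=S
2. arc(left, 4) → x=6 y=-5 heading=E
3. arc(right, 4) → x=10 y=-9 heading=S
no other 3-command option fits: unique.

arc(right, 4), arc(left, 4), arc(right, 4)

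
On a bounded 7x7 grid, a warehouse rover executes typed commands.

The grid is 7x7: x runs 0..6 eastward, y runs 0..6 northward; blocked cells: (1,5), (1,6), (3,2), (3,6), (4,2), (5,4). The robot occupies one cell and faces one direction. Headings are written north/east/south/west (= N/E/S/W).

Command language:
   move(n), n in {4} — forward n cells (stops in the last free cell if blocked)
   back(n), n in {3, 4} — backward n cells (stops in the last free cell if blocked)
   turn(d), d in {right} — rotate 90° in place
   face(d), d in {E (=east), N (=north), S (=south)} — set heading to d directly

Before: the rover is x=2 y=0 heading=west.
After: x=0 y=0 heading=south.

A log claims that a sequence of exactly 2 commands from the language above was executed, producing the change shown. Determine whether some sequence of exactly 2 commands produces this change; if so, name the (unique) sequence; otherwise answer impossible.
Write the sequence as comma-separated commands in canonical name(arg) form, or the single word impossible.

key: order matters: swapping move(4) and face(S) lands elsewhere
from: x=2 y=0 heading=west
t=1 move(4) ⇒ x=0 y=0 heading=west
t=2 face(S) ⇒ x=0 y=0 heading=south
uniquely the one of 49 2-step routes that fits.

move(4), face(S)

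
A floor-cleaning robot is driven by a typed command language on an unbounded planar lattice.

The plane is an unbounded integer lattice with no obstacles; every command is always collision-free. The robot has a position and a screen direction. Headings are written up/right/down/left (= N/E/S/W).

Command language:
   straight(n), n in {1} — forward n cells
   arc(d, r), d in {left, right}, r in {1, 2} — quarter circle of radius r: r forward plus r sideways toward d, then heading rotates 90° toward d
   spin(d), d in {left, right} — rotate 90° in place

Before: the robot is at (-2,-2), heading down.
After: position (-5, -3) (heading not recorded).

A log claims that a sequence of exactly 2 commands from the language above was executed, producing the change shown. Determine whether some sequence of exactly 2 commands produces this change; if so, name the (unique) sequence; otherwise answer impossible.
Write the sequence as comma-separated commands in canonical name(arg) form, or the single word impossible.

key: running arc(right, 1) before arc(right, 2) would end elsewhere — order is forced
t0: at (-2,-2), heading down
1. arc(right, 2) → at (-4,-4), heading left
2. arc(right, 1) → at (-5,-3), heading up
all 49 alternatives checked — unique.

arc(right, 2), arc(right, 1)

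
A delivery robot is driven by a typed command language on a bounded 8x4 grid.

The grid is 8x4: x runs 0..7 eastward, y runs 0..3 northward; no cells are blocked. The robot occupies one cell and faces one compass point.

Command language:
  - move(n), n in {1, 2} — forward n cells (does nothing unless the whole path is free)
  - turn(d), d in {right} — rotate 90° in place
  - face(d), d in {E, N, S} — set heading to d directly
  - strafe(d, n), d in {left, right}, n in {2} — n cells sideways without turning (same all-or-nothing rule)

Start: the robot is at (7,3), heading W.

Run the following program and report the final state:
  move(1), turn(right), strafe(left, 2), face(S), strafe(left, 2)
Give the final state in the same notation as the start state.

t0: at (7,3), heading W
[1] after move(1): at (6,3), heading W
[2] after turn(right): at (6,3), heading N
[3] after strafe(left, 2): at (4,3), heading N
[4] after face(S): at (4,3), heading S
[5] after strafe(left, 2): at (6,3), heading S

at (6,3), heading S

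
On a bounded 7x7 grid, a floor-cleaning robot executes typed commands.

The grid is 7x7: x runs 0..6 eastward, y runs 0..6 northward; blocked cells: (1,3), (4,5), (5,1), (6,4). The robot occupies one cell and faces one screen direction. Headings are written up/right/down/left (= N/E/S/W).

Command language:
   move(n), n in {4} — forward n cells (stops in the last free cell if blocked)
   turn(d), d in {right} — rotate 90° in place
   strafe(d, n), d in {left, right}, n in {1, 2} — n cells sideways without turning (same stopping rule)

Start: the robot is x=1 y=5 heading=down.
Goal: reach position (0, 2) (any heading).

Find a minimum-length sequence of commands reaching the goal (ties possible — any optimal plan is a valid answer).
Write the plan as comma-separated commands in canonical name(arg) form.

t0: x=1 y=5 heading=down
t=1 turn(right) ⇒ x=1 y=5 heading=left
t=2 move(4) ⇒ x=0 y=5 heading=left
t=3 strafe(left, 1) ⇒ x=0 y=4 heading=left
t=4 strafe(left, 2) ⇒ x=0 y=2 heading=left
no 3-step plan works, so 4 is optimal.

turn(right), move(4), strafe(left, 1), strafe(left, 2)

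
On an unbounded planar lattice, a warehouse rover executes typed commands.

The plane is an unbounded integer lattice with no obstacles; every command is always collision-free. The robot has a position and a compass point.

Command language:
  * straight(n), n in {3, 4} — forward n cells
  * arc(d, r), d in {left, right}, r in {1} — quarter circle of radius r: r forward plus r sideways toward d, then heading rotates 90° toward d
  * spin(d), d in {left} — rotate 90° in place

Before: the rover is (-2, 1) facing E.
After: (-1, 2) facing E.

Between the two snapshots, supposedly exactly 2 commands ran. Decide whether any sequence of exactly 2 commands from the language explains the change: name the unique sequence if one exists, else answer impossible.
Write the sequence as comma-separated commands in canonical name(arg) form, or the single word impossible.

key: running arc(right, 1) before spin(left) would end elsewhere — order is forced
begin: (-2, 1) facing E
step 1 (spin(left)): (-2, 1) facing N
step 2 (arc(right, 1)): (-1, 2) facing E
no other 2-command option fits: unique.

spin(left), arc(right, 1)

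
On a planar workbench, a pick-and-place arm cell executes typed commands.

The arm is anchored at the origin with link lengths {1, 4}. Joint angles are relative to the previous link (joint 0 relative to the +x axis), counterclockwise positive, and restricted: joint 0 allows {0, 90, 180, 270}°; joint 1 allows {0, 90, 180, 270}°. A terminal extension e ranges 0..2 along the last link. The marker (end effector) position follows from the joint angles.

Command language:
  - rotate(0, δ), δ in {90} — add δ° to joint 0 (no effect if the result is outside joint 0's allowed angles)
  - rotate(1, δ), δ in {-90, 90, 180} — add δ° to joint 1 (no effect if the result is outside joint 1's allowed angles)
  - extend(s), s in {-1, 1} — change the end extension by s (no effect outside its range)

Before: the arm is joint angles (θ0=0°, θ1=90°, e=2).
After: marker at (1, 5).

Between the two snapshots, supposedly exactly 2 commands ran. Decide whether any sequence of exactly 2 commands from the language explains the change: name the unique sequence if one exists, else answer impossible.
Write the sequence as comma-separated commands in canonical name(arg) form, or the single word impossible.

key: order matters: swapping extend(1) and extend(-1) lands elsewhere
begin: joint angles (θ0=0°, θ1=90°, e=2)
t=1 extend(1) ⇒ joint angles (θ0=0°, θ1=90°, e=2)
t=2 extend(-1) ⇒ joint angles (θ0=0°, θ1=90°, e=1)
no other 2-command option fits: unique.

extend(1), extend(-1)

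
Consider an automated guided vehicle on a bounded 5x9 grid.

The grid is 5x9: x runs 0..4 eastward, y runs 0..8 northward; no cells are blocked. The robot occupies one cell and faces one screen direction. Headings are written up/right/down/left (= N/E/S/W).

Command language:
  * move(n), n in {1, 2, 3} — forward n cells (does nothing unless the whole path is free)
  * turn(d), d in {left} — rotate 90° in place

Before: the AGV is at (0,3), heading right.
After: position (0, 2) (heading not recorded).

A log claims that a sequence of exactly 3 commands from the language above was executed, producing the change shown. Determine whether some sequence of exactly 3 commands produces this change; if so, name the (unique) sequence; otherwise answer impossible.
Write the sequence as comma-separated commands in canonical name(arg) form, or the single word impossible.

impossible

no 3-step route produces this change.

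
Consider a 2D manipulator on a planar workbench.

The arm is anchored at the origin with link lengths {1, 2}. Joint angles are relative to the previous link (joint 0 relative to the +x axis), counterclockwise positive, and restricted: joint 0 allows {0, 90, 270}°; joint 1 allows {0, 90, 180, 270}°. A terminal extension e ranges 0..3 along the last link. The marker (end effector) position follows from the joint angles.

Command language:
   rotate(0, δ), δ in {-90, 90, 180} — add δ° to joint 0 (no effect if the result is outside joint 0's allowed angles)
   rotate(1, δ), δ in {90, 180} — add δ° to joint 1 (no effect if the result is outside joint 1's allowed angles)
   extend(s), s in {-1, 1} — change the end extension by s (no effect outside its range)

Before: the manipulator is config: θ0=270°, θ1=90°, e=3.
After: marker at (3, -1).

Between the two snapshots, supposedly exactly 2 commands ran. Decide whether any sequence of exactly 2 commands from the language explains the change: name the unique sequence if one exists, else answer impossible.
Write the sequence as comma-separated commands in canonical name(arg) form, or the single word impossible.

extend(-1), extend(-1)

initial: config: θ0=270°, θ1=90°, e=3
[1] after extend(-1): config: θ0=270°, θ1=90°, e=2
[2] after extend(-1): config: θ0=270°, θ1=90°, e=1
all 49 alternatives checked — unique.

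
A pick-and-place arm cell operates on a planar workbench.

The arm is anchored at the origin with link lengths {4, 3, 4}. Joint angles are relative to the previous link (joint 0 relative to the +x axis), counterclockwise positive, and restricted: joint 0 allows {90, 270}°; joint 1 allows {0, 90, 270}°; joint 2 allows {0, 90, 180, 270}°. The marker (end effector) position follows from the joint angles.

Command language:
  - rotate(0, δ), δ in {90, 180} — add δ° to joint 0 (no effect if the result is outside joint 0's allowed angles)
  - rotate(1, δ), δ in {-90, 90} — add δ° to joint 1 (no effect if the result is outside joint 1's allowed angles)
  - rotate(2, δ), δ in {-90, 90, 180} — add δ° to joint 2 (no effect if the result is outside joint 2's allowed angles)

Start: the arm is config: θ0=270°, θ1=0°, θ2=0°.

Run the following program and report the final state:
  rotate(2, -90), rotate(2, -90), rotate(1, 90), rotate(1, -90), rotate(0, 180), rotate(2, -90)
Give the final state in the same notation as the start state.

config: θ0=90°, θ1=0°, θ2=90°

initial: config: θ0=270°, θ1=0°, θ2=0°
1. rotate(2, -90) → config: θ0=270°, θ1=0°, θ2=270°
2. rotate(2, -90) → config: θ0=270°, θ1=0°, θ2=180°
3. rotate(1, 90) → config: θ0=270°, θ1=90°, θ2=180°
4. rotate(1, -90) → config: θ0=270°, θ1=0°, θ2=180°
5. rotate(0, 180) → config: θ0=90°, θ1=0°, θ2=180°
6. rotate(2, -90) → config: θ0=90°, θ1=0°, θ2=90°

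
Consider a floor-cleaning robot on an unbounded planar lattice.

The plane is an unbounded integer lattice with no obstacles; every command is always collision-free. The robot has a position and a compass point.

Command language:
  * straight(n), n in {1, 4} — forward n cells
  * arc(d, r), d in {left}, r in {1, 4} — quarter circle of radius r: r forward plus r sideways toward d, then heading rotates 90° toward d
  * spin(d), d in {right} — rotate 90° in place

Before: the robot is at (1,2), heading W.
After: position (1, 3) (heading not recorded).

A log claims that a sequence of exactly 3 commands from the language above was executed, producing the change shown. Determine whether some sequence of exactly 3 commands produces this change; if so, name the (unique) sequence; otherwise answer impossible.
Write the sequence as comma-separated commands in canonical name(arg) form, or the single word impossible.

t0: at (1,2), heading W
1. spin(right) → at (1,2), heading N
2. straight(1) → at (1,3), heading N
3. spin(right) → at (1,3), heading E
all 125 alternatives checked — unique.

spin(right), straight(1), spin(right)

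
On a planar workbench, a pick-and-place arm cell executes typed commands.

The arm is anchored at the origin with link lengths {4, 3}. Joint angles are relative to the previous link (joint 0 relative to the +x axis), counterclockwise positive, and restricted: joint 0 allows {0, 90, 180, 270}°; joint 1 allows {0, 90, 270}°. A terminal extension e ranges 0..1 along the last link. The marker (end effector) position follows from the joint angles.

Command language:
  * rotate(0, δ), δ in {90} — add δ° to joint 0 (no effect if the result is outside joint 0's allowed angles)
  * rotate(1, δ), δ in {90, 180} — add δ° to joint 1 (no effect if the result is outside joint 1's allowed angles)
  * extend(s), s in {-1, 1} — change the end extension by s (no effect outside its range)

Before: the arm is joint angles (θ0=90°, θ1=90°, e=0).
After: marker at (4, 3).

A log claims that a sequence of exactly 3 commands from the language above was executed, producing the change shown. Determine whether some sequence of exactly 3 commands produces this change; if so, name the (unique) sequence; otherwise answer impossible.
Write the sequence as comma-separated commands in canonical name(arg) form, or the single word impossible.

rotate(0, 90), rotate(0, 90), rotate(0, 90)

from: joint angles (θ0=90°, θ1=90°, e=0)
t=1 rotate(0, 90) ⇒ joint angles (θ0=180°, θ1=90°, e=0)
t=2 rotate(0, 90) ⇒ joint angles (θ0=270°, θ1=90°, e=0)
t=3 rotate(0, 90) ⇒ joint angles (θ0=0°, θ1=90°, e=0)
all 125 alternatives checked — unique.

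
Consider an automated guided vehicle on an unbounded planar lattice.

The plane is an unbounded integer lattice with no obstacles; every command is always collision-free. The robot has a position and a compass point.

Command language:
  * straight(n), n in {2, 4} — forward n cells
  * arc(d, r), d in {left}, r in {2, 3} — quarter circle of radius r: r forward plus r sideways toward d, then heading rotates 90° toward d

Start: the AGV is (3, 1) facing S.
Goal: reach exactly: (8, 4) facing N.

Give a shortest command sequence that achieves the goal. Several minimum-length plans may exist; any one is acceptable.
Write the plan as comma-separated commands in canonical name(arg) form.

from: (3, 1) facing S
[1] after arc(left, 3): (6, -2) facing E
[2] after arc(left, 2): (8, 0) facing N
[3] after straight(4): (8, 4) facing N
nothing shorter than 3 reaches the goal.

arc(left, 3), arc(left, 2), straight(4)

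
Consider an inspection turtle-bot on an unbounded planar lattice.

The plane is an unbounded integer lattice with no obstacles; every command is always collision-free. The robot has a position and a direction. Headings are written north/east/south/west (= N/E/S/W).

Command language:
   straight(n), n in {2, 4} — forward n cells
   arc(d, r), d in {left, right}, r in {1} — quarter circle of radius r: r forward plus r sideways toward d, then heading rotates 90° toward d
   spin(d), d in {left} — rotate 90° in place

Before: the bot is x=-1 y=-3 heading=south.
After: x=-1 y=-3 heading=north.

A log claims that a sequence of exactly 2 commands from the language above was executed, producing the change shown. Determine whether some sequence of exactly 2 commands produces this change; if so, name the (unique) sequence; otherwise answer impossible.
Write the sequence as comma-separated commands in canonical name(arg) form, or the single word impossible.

spin(left), spin(left)

key: parked at (-1,-3) the whole time — nothing moves the robot
start: x=-1 y=-3 heading=south
t=1 spin(left) ⇒ x=-1 y=-3 heading=east
t=2 spin(left) ⇒ x=-1 y=-3 heading=north
uniquely the one of 25 2-step routes that fits.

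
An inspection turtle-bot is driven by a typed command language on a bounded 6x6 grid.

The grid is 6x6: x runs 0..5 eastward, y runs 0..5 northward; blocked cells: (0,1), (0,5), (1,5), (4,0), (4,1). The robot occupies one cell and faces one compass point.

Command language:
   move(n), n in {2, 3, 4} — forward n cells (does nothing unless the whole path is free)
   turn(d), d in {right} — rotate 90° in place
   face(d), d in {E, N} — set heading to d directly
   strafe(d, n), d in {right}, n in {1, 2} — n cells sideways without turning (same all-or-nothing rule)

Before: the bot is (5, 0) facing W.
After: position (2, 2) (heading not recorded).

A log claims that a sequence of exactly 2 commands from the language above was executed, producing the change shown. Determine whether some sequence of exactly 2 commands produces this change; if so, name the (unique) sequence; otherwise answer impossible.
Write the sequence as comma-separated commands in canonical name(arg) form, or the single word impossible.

strafe(right, 2), move(3)

key: running move(3) before strafe(right, 2) would end elsewhere — order is forced
start: (5, 0) facing W
[1] after strafe(right, 2): (5, 2) facing W
[2] after move(3): (2, 2) facing W
uniquely the one of 64 2-step routes that fits.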